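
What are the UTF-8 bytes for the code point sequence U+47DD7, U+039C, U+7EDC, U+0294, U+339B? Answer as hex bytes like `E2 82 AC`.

F1 87 B7 97 CE 9C E7 BB 9C CA 94 E3 8E 9B

U+47DD7: 4-byte form → F1 87 B7 97.
U+039C: 2-byte form → CE 9C.
U+7EDC: 3-byte form → E7 BB 9C.
U+0294: 2-byte form → CA 94.
U+339B: 3-byte form → E3 8E 9B.
Concatenated (14 bytes): F1 87 B7 97 CE 9C E7 BB 9C CA 94 E3 8E 9B.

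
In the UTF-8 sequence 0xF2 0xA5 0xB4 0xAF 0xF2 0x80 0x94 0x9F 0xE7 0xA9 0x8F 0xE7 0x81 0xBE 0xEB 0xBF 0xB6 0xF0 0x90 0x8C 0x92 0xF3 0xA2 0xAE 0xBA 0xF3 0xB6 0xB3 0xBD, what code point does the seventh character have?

Offset 0: leading byte 0xF2 = 11110010 → 4-byte char #1 = F2 A5 B4 AF.
Offset 4: leading byte 0xF2 = 11110010 → 4-byte char #2 = F2 80 94 9F.
Offset 8: leading byte 0xE7 = 11100111 → 3-byte char #3 = E7 A9 8F.
Offset 11: leading byte 0xE7 = 11100111 → 3-byte char #4 = E7 81 BE.
Offset 14: leading byte 0xEB = 11101011 → 3-byte char #5 = EB BF B6.
Offset 17: leading byte 0xF0 = 11110000 → 4-byte char #6 = F0 90 8C 92.
Offset 21: leading byte 0xF3 = 11110011 → 4-byte char #7 = F3 A2 AE BA.
Leading byte 0xF3 = 11110011 matches 11110xxx → 4-byte sequence.
Byte 1: 0xF3 = 11110011, payload 011 (3 bits).
Byte 2: 0xA2 = 10100010 (10xxxxxx ✓), payload 100010.
Byte 3: 0xAE = 10101110 (10xxxxxx ✓), payload 101110.
Byte 4: 0xBA = 10111010 (10xxxxxx ✓), payload 111010.
Concatenate: 011100010101110111010 = 0xE2BBA (21 bits → U+E2BBA).

U+E2BBA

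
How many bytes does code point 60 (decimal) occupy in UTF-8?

U+003C = 0x3C. UTF-8 uses 1 byte below 0x80, 2 below 0x800, 3 below 0x10000, 4 up to 0x10FFFF. 0x3C is in U+0000–U+007F → 1 byte.

1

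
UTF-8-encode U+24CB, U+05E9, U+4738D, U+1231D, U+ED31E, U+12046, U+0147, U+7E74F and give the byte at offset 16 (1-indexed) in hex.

0x8C

1-indexed offset 16 is 0-indexed offset 15.
U+24CB → 3-byte form E2 93 8B at offsets 0–2.
U+05E9 → 2-byte form D7 A9 at offsets 3–4.
U+4738D → 4-byte form F1 87 8E 8D at offsets 5–8.
U+1231D → 4-byte form F0 92 8C 9D at offsets 9–12.
U+ED31E → 4-byte form F3 AD 8C 9E at offsets 13–16.
Offset 15 falls in char 5's range; it's byte 3 of F3 AD 8C 9E = 0x8C.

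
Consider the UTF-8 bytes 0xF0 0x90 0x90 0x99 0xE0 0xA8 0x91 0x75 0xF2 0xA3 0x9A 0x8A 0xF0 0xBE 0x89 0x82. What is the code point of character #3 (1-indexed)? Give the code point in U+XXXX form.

U+0075

Offset 0: leading byte 0xF0 = 11110000 → 4-byte char #1 = F0 90 90 99.
Offset 4: leading byte 0xE0 = 11100000 → 3-byte char #2 = E0 A8 91.
Offset 7: leading byte 0x75 = 01110101 → 1-byte char #3 = 75.
Leading byte 0x75 = 01110101 matches 0xxxxxxx → 1-byte sequence.
Byte 1: 0x75 = 01110101, payload 1110101 (7 bits).
Concatenate: 1110101 = 0x75 (7 bits → U+0075).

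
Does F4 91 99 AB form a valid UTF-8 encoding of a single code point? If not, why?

Leading byte 0xF4 = 11110100 → 4-byte form.
Payload = 0x11166B, which exceeds U+10FFFF, the maximum Unicode code point. (Leading bytes F5–FF, or F4 followed by ≥ 0x90, are invalid.)

invalid (encodes a value above U+10FFFF)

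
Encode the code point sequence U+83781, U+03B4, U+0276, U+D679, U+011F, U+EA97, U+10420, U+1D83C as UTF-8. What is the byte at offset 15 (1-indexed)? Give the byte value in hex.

0xAA

1-indexed offset 15 is 0-indexed offset 14.
U+83781 → 4-byte form F2 83 9E 81 at offsets 0–3.
U+03B4 → 2-byte form CE B4 at offsets 4–5.
U+0276 → 2-byte form C9 B6 at offsets 6–7.
U+D679 → 3-byte form ED 99 B9 at offsets 8–10.
U+011F → 2-byte form C4 9F at offsets 11–12.
U+EA97 → 3-byte form EE AA 97 at offsets 13–15.
Offset 14 falls in char 6's range; it's byte 2 of EE AA 97 = 0xAA.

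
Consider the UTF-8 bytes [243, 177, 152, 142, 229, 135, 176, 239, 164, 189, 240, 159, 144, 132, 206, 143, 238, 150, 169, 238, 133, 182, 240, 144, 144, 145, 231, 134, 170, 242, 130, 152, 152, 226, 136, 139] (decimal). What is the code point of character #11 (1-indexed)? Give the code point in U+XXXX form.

Offset 0: leading byte 0xF3 = 11110011 → 4-byte char #1 = F3 B1 98 8E.
Offset 4: leading byte 0xE5 = 11100101 → 3-byte char #2 = E5 87 B0.
Offset 7: leading byte 0xEF = 11101111 → 3-byte char #3 = EF A4 BD.
Offset 10: leading byte 0xF0 = 11110000 → 4-byte char #4 = F0 9F 90 84.
Offset 14: leading byte 0xCE = 11001110 → 2-byte char #5 = CE 8F.
Offset 16: leading byte 0xEE = 11101110 → 3-byte char #6 = EE 96 A9.
Offset 19: leading byte 0xEE = 11101110 → 3-byte char #7 = EE 85 B6.
Offset 22: leading byte 0xF0 = 11110000 → 4-byte char #8 = F0 90 90 91.
Offset 26: leading byte 0xE7 = 11100111 → 3-byte char #9 = E7 86 AA.
Offset 29: leading byte 0xF2 = 11110010 → 4-byte char #10 = F2 82 98 98.
Offset 33: leading byte 0xE2 = 11100010 → 3-byte char #11 = E2 88 8B.
Leading byte 0xE2 = 11100010 matches 1110xxxx → 3-byte sequence.
Byte 1: 0xE2 = 11100010, payload 0010 (4 bits).
Byte 2: 0x88 = 10001000 (10xxxxxx ✓), payload 001000.
Byte 3: 0x8B = 10001011 (10xxxxxx ✓), payload 001011.
Concatenate: 0010001000001011 = 0x220B (16 bits → U+220B).

U+220B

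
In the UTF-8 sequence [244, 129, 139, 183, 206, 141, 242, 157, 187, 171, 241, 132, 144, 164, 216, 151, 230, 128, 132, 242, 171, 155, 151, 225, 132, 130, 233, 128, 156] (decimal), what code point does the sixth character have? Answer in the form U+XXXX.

U+6004

Offset 0: leading byte 0xF4 = 11110100 → 4-byte char #1 = F4 81 8B B7.
Offset 4: leading byte 0xCE = 11001110 → 2-byte char #2 = CE 8D.
Offset 6: leading byte 0xF2 = 11110010 → 4-byte char #3 = F2 9D BB AB.
Offset 10: leading byte 0xF1 = 11110001 → 4-byte char #4 = F1 84 90 A4.
Offset 14: leading byte 0xD8 = 11011000 → 2-byte char #5 = D8 97.
Offset 16: leading byte 0xE6 = 11100110 → 3-byte char #6 = E6 80 84.
Leading byte 0xE6 = 11100110 matches 1110xxxx → 3-byte sequence.
Byte 1: 0xE6 = 11100110, payload 0110 (4 bits).
Byte 2: 0x80 = 10000000 (10xxxxxx ✓), payload 000000.
Byte 3: 0x84 = 10000100 (10xxxxxx ✓), payload 000100.
Concatenate: 0110000000000100 = 0x6004 (16 bits → U+6004).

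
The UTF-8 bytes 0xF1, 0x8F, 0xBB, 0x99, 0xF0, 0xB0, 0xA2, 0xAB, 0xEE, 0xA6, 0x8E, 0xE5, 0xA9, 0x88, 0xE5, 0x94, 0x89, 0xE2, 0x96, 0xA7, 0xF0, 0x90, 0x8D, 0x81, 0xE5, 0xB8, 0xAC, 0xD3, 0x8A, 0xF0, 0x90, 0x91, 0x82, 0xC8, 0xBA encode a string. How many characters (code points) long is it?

Byte at offset 0: 0xF1 = 11110001 → 4-byte char (#1). Advance 4.
Byte at offset 4: 0xF0 = 11110000 → 4-byte char (#2). Advance 4.
Byte at offset 8: 0xEE = 11101110 → 3-byte char (#3). Advance 3.
Byte at offset 11: 0xE5 = 11100101 → 3-byte char (#4). Advance 3.
Byte at offset 14: 0xE5 = 11100101 → 3-byte char (#5). Advance 3.
Byte at offset 17: 0xE2 = 11100010 → 3-byte char (#6). Advance 3.
Byte at offset 20: 0xF0 = 11110000 → 4-byte char (#7). Advance 4.
Byte at offset 24: 0xE5 = 11100101 → 3-byte char (#8). Advance 3.
Byte at offset 27: 0xD3 = 11010011 → 2-byte char (#9). Advance 2.
Byte at offset 29: 0xF0 = 11110000 → 4-byte char (#10). Advance 4.
Byte at offset 33: 0xC8 = 11001000 → 2-byte char (#11). Advance 2.
Reached end at offset 35 after 11 code points.

11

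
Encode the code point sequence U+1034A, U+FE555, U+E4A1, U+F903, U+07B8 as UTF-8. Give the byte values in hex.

U+1034A: 4-byte form → F0 90 8D 8A.
U+FE555: 4-byte form → F3 BE 95 95.
U+E4A1: 3-byte form → EE 92 A1.
U+F903: 3-byte form → EF A4 83.
U+07B8: 2-byte form → DE B8.
Concatenated (16 bytes): F0 90 8D 8A F3 BE 95 95 EE 92 A1 EF A4 83 DE B8.

F0 90 8D 8A F3 BE 95 95 EE 92 A1 EF A4 83 DE B8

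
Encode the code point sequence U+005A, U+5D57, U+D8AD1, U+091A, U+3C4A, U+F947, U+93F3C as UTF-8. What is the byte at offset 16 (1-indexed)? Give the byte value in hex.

1-indexed offset 16 is 0-indexed offset 15.
U+005A → 1-byte form 5A at offsets 0–0.
U+5D57 → 3-byte form E5 B5 97 at offsets 1–3.
U+D8AD1 → 4-byte form F3 98 AB 91 at offsets 4–7.
U+091A → 3-byte form E0 A4 9A at offsets 8–10.
U+3C4A → 3-byte form E3 B1 8A at offsets 11–13.
U+F947 → 3-byte form EF A5 87 at offsets 14–16.
Offset 15 falls in char 6's range; it's byte 2 of EF A5 87 = 0xA5.

0xA5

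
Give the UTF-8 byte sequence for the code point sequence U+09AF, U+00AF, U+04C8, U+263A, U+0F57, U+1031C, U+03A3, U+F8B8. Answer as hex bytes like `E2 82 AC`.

U+09AF: 3-byte form → E0 A6 AF.
U+00AF: 2-byte form → C2 AF.
U+04C8: 2-byte form → D3 88.
U+263A: 3-byte form → E2 98 BA.
U+0F57: 3-byte form → E0 BD 97.
U+1031C: 4-byte form → F0 90 8C 9C.
U+03A3: 2-byte form → CE A3.
U+F8B8: 3-byte form → EF A2 B8.
Concatenated (22 bytes): E0 A6 AF C2 AF D3 88 E2 98 BA E0 BD 97 F0 90 8C 9C CE A3 EF A2 B8.

E0 A6 AF C2 AF D3 88 E2 98 BA E0 BD 97 F0 90 8C 9C CE A3 EF A2 B8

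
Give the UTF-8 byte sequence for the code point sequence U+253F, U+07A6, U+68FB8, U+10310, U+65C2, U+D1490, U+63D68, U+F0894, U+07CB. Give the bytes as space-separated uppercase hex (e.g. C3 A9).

E2 94 BF DE A6 F1 A8 BE B8 F0 90 8C 90 E6 97 82 F3 91 92 90 F1 A3 B5 A8 F3 B0 A2 94 DF 8B

U+253F: 3-byte form → E2 94 BF.
U+07A6: 2-byte form → DE A6.
U+68FB8: 4-byte form → F1 A8 BE B8.
U+10310: 4-byte form → F0 90 8C 90.
U+65C2: 3-byte form → E6 97 82.
U+D1490: 4-byte form → F3 91 92 90.
U+63D68: 4-byte form → F1 A3 B5 A8.
U+F0894: 4-byte form → F3 B0 A2 94.
U+07CB: 2-byte form → DF 8B.
Concatenated (30 bytes): E2 94 BF DE A6 F1 A8 BE B8 F0 90 8C 90 E6 97 82 F3 91 92 90 F1 A3 B5 A8 F3 B0 A2 94 DF 8B.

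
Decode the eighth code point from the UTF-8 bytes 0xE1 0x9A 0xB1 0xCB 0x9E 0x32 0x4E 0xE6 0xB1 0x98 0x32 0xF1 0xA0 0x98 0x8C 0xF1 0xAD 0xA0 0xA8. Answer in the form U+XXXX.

Offset 0: leading byte 0xE1 = 11100001 → 3-byte char #1 = E1 9A B1.
Offset 3: leading byte 0xCB = 11001011 → 2-byte char #2 = CB 9E.
Offset 5: leading byte 0x32 = 00110010 → 1-byte char #3 = 32.
Offset 6: leading byte 0x4E = 01001110 → 1-byte char #4 = 4E.
Offset 7: leading byte 0xE6 = 11100110 → 3-byte char #5 = E6 B1 98.
Offset 10: leading byte 0x32 = 00110010 → 1-byte char #6 = 32.
Offset 11: leading byte 0xF1 = 11110001 → 4-byte char #7 = F1 A0 98 8C.
Offset 15: leading byte 0xF1 = 11110001 → 4-byte char #8 = F1 AD A0 A8.
Leading byte 0xF1 = 11110001 matches 11110xxx → 4-byte sequence.
Byte 1: 0xF1 = 11110001, payload 001 (3 bits).
Byte 2: 0xAD = 10101101 (10xxxxxx ✓), payload 101101.
Byte 3: 0xA0 = 10100000 (10xxxxxx ✓), payload 100000.
Byte 4: 0xA8 = 10101000 (10xxxxxx ✓), payload 101000.
Concatenate: 001101101100000101000 = 0x6D828 (21 bits → U+6D828).

U+6D828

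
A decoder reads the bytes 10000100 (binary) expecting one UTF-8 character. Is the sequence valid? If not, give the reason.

invalid (continuation byte with no leading byte)

Byte 0x84 = 10000100 has the form 10xxxxxx — a continuation byte — but there is no preceding leading byte.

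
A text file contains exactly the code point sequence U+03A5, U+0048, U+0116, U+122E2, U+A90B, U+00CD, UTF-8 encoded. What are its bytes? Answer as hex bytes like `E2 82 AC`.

U+03A5: 2-byte form → CE A5.
U+0048: 1-byte form → 48.
U+0116: 2-byte form → C4 96.
U+122E2: 4-byte form → F0 92 8B A2.
U+A90B: 3-byte form → EA A4 8B.
U+00CD: 2-byte form → C3 8D.
Concatenated (14 bytes): CE A5 48 C4 96 F0 92 8B A2 EA A4 8B C3 8D.

CE A5 48 C4 96 F0 92 8B A2 EA A4 8B C3 8D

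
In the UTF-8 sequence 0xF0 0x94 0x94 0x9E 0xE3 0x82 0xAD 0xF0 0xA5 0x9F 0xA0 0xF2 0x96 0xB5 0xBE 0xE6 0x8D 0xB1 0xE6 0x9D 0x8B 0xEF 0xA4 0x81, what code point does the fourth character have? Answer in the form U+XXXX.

U+96D7E

Offset 0: leading byte 0xF0 = 11110000 → 4-byte char #1 = F0 94 94 9E.
Offset 4: leading byte 0xE3 = 11100011 → 3-byte char #2 = E3 82 AD.
Offset 7: leading byte 0xF0 = 11110000 → 4-byte char #3 = F0 A5 9F A0.
Offset 11: leading byte 0xF2 = 11110010 → 4-byte char #4 = F2 96 B5 BE.
Leading byte 0xF2 = 11110010 matches 11110xxx → 4-byte sequence.
Byte 1: 0xF2 = 11110010, payload 010 (3 bits).
Byte 2: 0x96 = 10010110 (10xxxxxx ✓), payload 010110.
Byte 3: 0xB5 = 10110101 (10xxxxxx ✓), payload 110101.
Byte 4: 0xBE = 10111110 (10xxxxxx ✓), payload 111110.
Concatenate: 010010110110101111110 = 0x96D7E (21 bits → U+96D7E).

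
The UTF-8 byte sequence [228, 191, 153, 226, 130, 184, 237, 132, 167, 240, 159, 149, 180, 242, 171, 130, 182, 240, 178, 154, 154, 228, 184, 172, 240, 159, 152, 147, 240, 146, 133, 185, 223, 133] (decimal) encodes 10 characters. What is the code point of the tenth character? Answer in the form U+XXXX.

Offset 0: leading byte 0xE4 = 11100100 → 3-byte char #1 = E4 BF 99.
Offset 3: leading byte 0xE2 = 11100010 → 3-byte char #2 = E2 82 B8.
Offset 6: leading byte 0xED = 11101101 → 3-byte char #3 = ED 84 A7.
Offset 9: leading byte 0xF0 = 11110000 → 4-byte char #4 = F0 9F 95 B4.
Offset 13: leading byte 0xF2 = 11110010 → 4-byte char #5 = F2 AB 82 B6.
Offset 17: leading byte 0xF0 = 11110000 → 4-byte char #6 = F0 B2 9A 9A.
Offset 21: leading byte 0xE4 = 11100100 → 3-byte char #7 = E4 B8 AC.
Offset 24: leading byte 0xF0 = 11110000 → 4-byte char #8 = F0 9F 98 93.
Offset 28: leading byte 0xF0 = 11110000 → 4-byte char #9 = F0 92 85 B9.
Offset 32: leading byte 0xDF = 11011111 → 2-byte char #10 = DF 85.
Leading byte 0xDF = 11011111 matches 110xxxxx → 2-byte sequence.
Byte 1: 0xDF = 11011111, payload 11111 (5 bits).
Byte 2: 0x85 = 10000101 (10xxxxxx ✓), payload 000101.
Concatenate: 11111000101 = 0x7C5 (11 bits → U+07C5).

U+07C5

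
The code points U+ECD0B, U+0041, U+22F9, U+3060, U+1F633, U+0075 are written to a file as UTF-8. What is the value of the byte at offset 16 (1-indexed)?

1-indexed offset 16 is 0-indexed offset 15.
U+ECD0B → 4-byte form F3 AC B4 8B at offsets 0–3.
U+0041 → 1-byte form 41 at offsets 4–4.
U+22F9 → 3-byte form E2 8B B9 at offsets 5–7.
U+3060 → 3-byte form E3 81 A0 at offsets 8–10.
U+1F633 → 4-byte form F0 9F 98 B3 at offsets 11–14.
U+0075 → 1-byte form 75 at offsets 15–15.
Offset 15 falls in char 6's range; it's byte 1 of 75 = 0x75.

0x75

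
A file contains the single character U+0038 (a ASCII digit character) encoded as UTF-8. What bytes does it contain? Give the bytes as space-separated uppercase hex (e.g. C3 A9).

38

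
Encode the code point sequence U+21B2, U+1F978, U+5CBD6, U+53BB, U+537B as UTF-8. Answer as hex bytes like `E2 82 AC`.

U+21B2: 3-byte form → E2 86 B2.
U+1F978: 4-byte form → F0 9F A5 B8.
U+5CBD6: 4-byte form → F1 9C AF 96.
U+53BB: 3-byte form → E5 8E BB.
U+537B: 3-byte form → E5 8D BB.
Concatenated (17 bytes): E2 86 B2 F0 9F A5 B8 F1 9C AF 96 E5 8E BB E5 8D BB.

E2 86 B2 F0 9F A5 B8 F1 9C AF 96 E5 8E BB E5 8D BB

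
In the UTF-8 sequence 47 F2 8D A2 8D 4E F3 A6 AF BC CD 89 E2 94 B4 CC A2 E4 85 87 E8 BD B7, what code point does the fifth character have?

Offset 0: leading byte 0x47 = 01000111 → 1-byte char #1 = 47.
Offset 1: leading byte 0xF2 = 11110010 → 4-byte char #2 = F2 8D A2 8D.
Offset 5: leading byte 0x4E = 01001110 → 1-byte char #3 = 4E.
Offset 6: leading byte 0xF3 = 11110011 → 4-byte char #4 = F3 A6 AF BC.
Offset 10: leading byte 0xCD = 11001101 → 2-byte char #5 = CD 89.
Leading byte 0xCD = 11001101 matches 110xxxxx → 2-byte sequence.
Byte 1: 0xCD = 11001101, payload 01101 (5 bits).
Byte 2: 0x89 = 10001001 (10xxxxxx ✓), payload 001001.
Concatenate: 01101001001 = 0x349 (11 bits → U+0349).

U+0349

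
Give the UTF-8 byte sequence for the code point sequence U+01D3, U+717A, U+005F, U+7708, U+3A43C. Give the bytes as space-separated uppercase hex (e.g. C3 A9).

C7 93 E7 85 BA 5F E7 9C 88 F0 BA 90 BC

U+01D3: 2-byte form → C7 93.
U+717A: 3-byte form → E7 85 BA.
U+005F: 1-byte form → 5F.
U+7708: 3-byte form → E7 9C 88.
U+3A43C: 4-byte form → F0 BA 90 BC.
Concatenated (13 bytes): C7 93 E7 85 BA 5F E7 9C 88 F0 BA 90 BC.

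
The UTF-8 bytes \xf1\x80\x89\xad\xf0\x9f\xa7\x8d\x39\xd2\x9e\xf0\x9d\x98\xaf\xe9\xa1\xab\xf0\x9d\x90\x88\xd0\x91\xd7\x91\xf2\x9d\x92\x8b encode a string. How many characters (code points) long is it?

10

Byte at offset 0: 0xF1 = 11110001 → 4-byte char (#1). Advance 4.
Byte at offset 4: 0xF0 = 11110000 → 4-byte char (#2). Advance 4.
Byte at offset 8: 0x39 = 00111001 → 1-byte char (#3). Advance 1.
Byte at offset 9: 0xD2 = 11010010 → 2-byte char (#4). Advance 2.
Byte at offset 11: 0xF0 = 11110000 → 4-byte char (#5). Advance 4.
Byte at offset 15: 0xE9 = 11101001 → 3-byte char (#6). Advance 3.
Byte at offset 18: 0xF0 = 11110000 → 4-byte char (#7). Advance 4.
Byte at offset 22: 0xD0 = 11010000 → 2-byte char (#8). Advance 2.
Byte at offset 24: 0xD7 = 11010111 → 2-byte char (#9). Advance 2.
Byte at offset 26: 0xF2 = 11110010 → 4-byte char (#10). Advance 4.
Reached end at offset 30 after 10 code points.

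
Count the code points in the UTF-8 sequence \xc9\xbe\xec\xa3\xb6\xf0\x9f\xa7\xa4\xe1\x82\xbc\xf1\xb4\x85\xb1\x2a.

Byte at offset 0: 0xC9 = 11001001 → 2-byte char (#1). Advance 2.
Byte at offset 2: 0xEC = 11101100 → 3-byte char (#2). Advance 3.
Byte at offset 5: 0xF0 = 11110000 → 4-byte char (#3). Advance 4.
Byte at offset 9: 0xE1 = 11100001 → 3-byte char (#4). Advance 3.
Byte at offset 12: 0xF1 = 11110001 → 4-byte char (#5). Advance 4.
Byte at offset 16: 0x2A = 00101010 → 1-byte char (#6). Advance 1.
Reached end at offset 17 after 6 code points.

6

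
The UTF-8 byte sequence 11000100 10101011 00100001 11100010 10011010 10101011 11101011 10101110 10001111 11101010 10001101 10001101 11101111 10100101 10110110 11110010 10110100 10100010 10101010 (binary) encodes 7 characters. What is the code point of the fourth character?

Offset 0: leading byte 0xC4 = 11000100 → 2-byte char #1 = C4 AB.
Offset 2: leading byte 0x21 = 00100001 → 1-byte char #2 = 21.
Offset 3: leading byte 0xE2 = 11100010 → 3-byte char #3 = E2 9A AB.
Offset 6: leading byte 0xEB = 11101011 → 3-byte char #4 = EB AE 8F.
Leading byte 0xEB = 11101011 matches 1110xxxx → 3-byte sequence.
Byte 1: 0xEB = 11101011, payload 1011 (4 bits).
Byte 2: 0xAE = 10101110 (10xxxxxx ✓), payload 101110.
Byte 3: 0x8F = 10001111 (10xxxxxx ✓), payload 001111.
Concatenate: 1011101110001111 = 0xBB8F (16 bits → U+BB8F).

U+BB8F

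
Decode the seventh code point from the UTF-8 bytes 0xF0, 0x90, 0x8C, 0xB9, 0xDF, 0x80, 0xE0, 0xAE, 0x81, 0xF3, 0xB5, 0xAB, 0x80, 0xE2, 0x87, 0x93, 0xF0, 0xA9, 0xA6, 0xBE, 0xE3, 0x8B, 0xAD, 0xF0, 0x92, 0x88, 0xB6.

U+32ED

Offset 0: leading byte 0xF0 = 11110000 → 4-byte char #1 = F0 90 8C B9.
Offset 4: leading byte 0xDF = 11011111 → 2-byte char #2 = DF 80.
Offset 6: leading byte 0xE0 = 11100000 → 3-byte char #3 = E0 AE 81.
Offset 9: leading byte 0xF3 = 11110011 → 4-byte char #4 = F3 B5 AB 80.
Offset 13: leading byte 0xE2 = 11100010 → 3-byte char #5 = E2 87 93.
Offset 16: leading byte 0xF0 = 11110000 → 4-byte char #6 = F0 A9 A6 BE.
Offset 20: leading byte 0xE3 = 11100011 → 3-byte char #7 = E3 8B AD.
Leading byte 0xE3 = 11100011 matches 1110xxxx → 3-byte sequence.
Byte 1: 0xE3 = 11100011, payload 0011 (4 bits).
Byte 2: 0x8B = 10001011 (10xxxxxx ✓), payload 001011.
Byte 3: 0xAD = 10101101 (10xxxxxx ✓), payload 101101.
Concatenate: 0011001011101101 = 0x32ED (16 bits → U+32ED).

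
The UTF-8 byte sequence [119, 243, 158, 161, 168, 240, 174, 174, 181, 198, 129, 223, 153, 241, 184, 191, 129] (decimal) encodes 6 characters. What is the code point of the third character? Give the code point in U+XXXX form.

U+2EBB5

Offset 0: leading byte 0x77 = 01110111 → 1-byte char #1 = 77.
Offset 1: leading byte 0xF3 = 11110011 → 4-byte char #2 = F3 9E A1 A8.
Offset 5: leading byte 0xF0 = 11110000 → 4-byte char #3 = F0 AE AE B5.
Leading byte 0xF0 = 11110000 matches 11110xxx → 4-byte sequence.
Byte 1: 0xF0 = 11110000, payload 000 (3 bits).
Byte 2: 0xAE = 10101110 (10xxxxxx ✓), payload 101110.
Byte 3: 0xAE = 10101110 (10xxxxxx ✓), payload 101110.
Byte 4: 0xB5 = 10110101 (10xxxxxx ✓), payload 110101.
Concatenate: 000101110101110110101 = 0x2EBB5 (21 bits → U+2EBB5).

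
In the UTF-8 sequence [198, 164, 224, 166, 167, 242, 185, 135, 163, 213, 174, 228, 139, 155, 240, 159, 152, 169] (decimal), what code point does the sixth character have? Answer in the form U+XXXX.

Offset 0: leading byte 0xC6 = 11000110 → 2-byte char #1 = C6 A4.
Offset 2: leading byte 0xE0 = 11100000 → 3-byte char #2 = E0 A6 A7.
Offset 5: leading byte 0xF2 = 11110010 → 4-byte char #3 = F2 B9 87 A3.
Offset 9: leading byte 0xD5 = 11010101 → 2-byte char #4 = D5 AE.
Offset 11: leading byte 0xE4 = 11100100 → 3-byte char #5 = E4 8B 9B.
Offset 14: leading byte 0xF0 = 11110000 → 4-byte char #6 = F0 9F 98 A9.
Leading byte 0xF0 = 11110000 matches 11110xxx → 4-byte sequence.
Byte 1: 0xF0 = 11110000, payload 000 (3 bits).
Byte 2: 0x9F = 10011111 (10xxxxxx ✓), payload 011111.
Byte 3: 0x98 = 10011000 (10xxxxxx ✓), payload 011000.
Byte 4: 0xA9 = 10101001 (10xxxxxx ✓), payload 101001.
Concatenate: 000011111011000101001 = 0x1F629 (21 bits → U+1F629).

U+1F629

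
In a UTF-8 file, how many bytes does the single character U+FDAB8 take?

4

U+FDAB8 = 0xFDAB8. UTF-8 uses 1 byte below 0x80, 2 below 0x800, 3 below 0x10000, 4 up to 0x10FFFF. 0xFDAB8 is in U+10000–U+10FFFF → 4 bytes.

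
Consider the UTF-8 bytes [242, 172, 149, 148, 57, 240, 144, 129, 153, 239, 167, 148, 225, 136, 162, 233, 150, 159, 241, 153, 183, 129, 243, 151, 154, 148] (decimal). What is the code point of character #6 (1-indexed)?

Offset 0: leading byte 0xF2 = 11110010 → 4-byte char #1 = F2 AC 95 94.
Offset 4: leading byte 0x39 = 00111001 → 1-byte char #2 = 39.
Offset 5: leading byte 0xF0 = 11110000 → 4-byte char #3 = F0 90 81 99.
Offset 9: leading byte 0xEF = 11101111 → 3-byte char #4 = EF A7 94.
Offset 12: leading byte 0xE1 = 11100001 → 3-byte char #5 = E1 88 A2.
Offset 15: leading byte 0xE9 = 11101001 → 3-byte char #6 = E9 96 9F.
Leading byte 0xE9 = 11101001 matches 1110xxxx → 3-byte sequence.
Byte 1: 0xE9 = 11101001, payload 1001 (4 bits).
Byte 2: 0x96 = 10010110 (10xxxxxx ✓), payload 010110.
Byte 3: 0x9F = 10011111 (10xxxxxx ✓), payload 011111.
Concatenate: 1001010110011111 = 0x959F (16 bits → U+959F).

U+959F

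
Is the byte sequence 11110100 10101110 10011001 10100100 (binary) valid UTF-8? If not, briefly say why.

invalid (encodes a value above U+10FFFF)

Leading byte 0xF4 = 11110100 → 4-byte form.
Payload = 0x12E664, which exceeds U+10FFFF, the maximum Unicode code point. (Leading bytes F5–FF, or F4 followed by ≥ 0x90, are invalid.)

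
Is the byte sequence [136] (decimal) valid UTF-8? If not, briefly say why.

Byte 0x88 = 10001000 has the form 10xxxxxx — a continuation byte — but there is no preceding leading byte.

invalid (continuation byte with no leading byte)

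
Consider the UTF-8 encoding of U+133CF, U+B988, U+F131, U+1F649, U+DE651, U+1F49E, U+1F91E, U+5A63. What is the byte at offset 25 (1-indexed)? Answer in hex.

0xA4

1-indexed offset 25 is 0-indexed offset 24.
U+133CF → 4-byte form F0 93 8F 8F at offsets 0–3.
U+B988 → 3-byte form EB A6 88 at offsets 4–6.
U+F131 → 3-byte form EF 84 B1 at offsets 7–9.
U+1F649 → 4-byte form F0 9F 99 89 at offsets 10–13.
U+DE651 → 4-byte form F3 9E 99 91 at offsets 14–17.
U+1F49E → 4-byte form F0 9F 92 9E at offsets 18–21.
U+1F91E → 4-byte form F0 9F A4 9E at offsets 22–25.
Offset 24 falls in char 7's range; it's byte 3 of F0 9F A4 9E = 0xA4.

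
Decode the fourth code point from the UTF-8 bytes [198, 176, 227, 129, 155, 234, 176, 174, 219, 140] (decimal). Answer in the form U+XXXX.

U+06CC

Offset 0: leading byte 0xC6 = 11000110 → 2-byte char #1 = C6 B0.
Offset 2: leading byte 0xE3 = 11100011 → 3-byte char #2 = E3 81 9B.
Offset 5: leading byte 0xEA = 11101010 → 3-byte char #3 = EA B0 AE.
Offset 8: leading byte 0xDB = 11011011 → 2-byte char #4 = DB 8C.
Leading byte 0xDB = 11011011 matches 110xxxxx → 2-byte sequence.
Byte 1: 0xDB = 11011011, payload 11011 (5 bits).
Byte 2: 0x8C = 10001100 (10xxxxxx ✓), payload 001100.
Concatenate: 11011001100 = 0x6CC (11 bits → U+06CC).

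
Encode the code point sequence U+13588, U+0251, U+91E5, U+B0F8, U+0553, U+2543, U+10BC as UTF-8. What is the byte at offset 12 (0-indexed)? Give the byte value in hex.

U+13588 → 4-byte form F0 93 96 88 at offsets 0–3.
U+0251 → 2-byte form C9 91 at offsets 4–5.
U+91E5 → 3-byte form E9 87 A5 at offsets 6–8.
U+B0F8 → 3-byte form EB 83 B8 at offsets 9–11.
U+0553 → 2-byte form D5 93 at offsets 12–13.
Offset 12 falls in char 5's range; it's byte 1 of D5 93 = 0xD5.

0xD5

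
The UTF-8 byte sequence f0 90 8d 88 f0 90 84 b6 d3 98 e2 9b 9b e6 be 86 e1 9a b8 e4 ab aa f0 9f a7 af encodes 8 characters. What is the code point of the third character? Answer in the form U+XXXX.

Offset 0: leading byte 0xF0 = 11110000 → 4-byte char #1 = F0 90 8D 88.
Offset 4: leading byte 0xF0 = 11110000 → 4-byte char #2 = F0 90 84 B6.
Offset 8: leading byte 0xD3 = 11010011 → 2-byte char #3 = D3 98.
Leading byte 0xD3 = 11010011 matches 110xxxxx → 2-byte sequence.
Byte 1: 0xD3 = 11010011, payload 10011 (5 bits).
Byte 2: 0x98 = 10011000 (10xxxxxx ✓), payload 011000.
Concatenate: 10011011000 = 0x4D8 (11 bits → U+04D8).

U+04D8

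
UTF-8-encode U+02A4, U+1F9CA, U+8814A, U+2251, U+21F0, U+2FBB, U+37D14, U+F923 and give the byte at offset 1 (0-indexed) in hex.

0xA4

U+02A4 → 2-byte form CA A4 at offsets 0–1.
Offset 1 falls in char 1's range; it's byte 2 of CA A4 = 0xA4.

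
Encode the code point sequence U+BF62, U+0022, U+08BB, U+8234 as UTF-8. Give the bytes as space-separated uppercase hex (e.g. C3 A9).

EB BD A2 22 E0 A2 BB E8 88 B4

U+BF62: 3-byte form → EB BD A2.
U+0022: 1-byte form → 22.
U+08BB: 3-byte form → E0 A2 BB.
U+8234: 3-byte form → E8 88 B4.
Concatenated (10 bytes): EB BD A2 22 E0 A2 BB E8 88 B4.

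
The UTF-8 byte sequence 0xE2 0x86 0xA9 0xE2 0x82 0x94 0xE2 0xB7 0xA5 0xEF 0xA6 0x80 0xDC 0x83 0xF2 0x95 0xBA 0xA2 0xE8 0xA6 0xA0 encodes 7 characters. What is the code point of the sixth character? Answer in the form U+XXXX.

U+95EA2

Offset 0: leading byte 0xE2 = 11100010 → 3-byte char #1 = E2 86 A9.
Offset 3: leading byte 0xE2 = 11100010 → 3-byte char #2 = E2 82 94.
Offset 6: leading byte 0xE2 = 11100010 → 3-byte char #3 = E2 B7 A5.
Offset 9: leading byte 0xEF = 11101111 → 3-byte char #4 = EF A6 80.
Offset 12: leading byte 0xDC = 11011100 → 2-byte char #5 = DC 83.
Offset 14: leading byte 0xF2 = 11110010 → 4-byte char #6 = F2 95 BA A2.
Leading byte 0xF2 = 11110010 matches 11110xxx → 4-byte sequence.
Byte 1: 0xF2 = 11110010, payload 010 (3 bits).
Byte 2: 0x95 = 10010101 (10xxxxxx ✓), payload 010101.
Byte 3: 0xBA = 10111010 (10xxxxxx ✓), payload 111010.
Byte 4: 0xA2 = 10100010 (10xxxxxx ✓), payload 100010.
Concatenate: 010010101111010100010 = 0x95EA2 (21 bits → U+95EA2).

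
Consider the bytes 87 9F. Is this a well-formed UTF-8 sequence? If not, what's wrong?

Byte 0x87 = 10000111 has the form 10xxxxxx — a continuation byte — but there is no preceding leading byte.

invalid (continuation byte with no leading byte)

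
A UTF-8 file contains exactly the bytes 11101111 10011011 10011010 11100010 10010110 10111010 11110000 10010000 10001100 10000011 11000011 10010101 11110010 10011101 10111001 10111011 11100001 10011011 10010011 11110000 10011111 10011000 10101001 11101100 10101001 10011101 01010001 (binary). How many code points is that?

9

Byte at offset 0: 0xEF = 11101111 → 3-byte char (#1). Advance 3.
Byte at offset 3: 0xE2 = 11100010 → 3-byte char (#2). Advance 3.
Byte at offset 6: 0xF0 = 11110000 → 4-byte char (#3). Advance 4.
Byte at offset 10: 0xC3 = 11000011 → 2-byte char (#4). Advance 2.
Byte at offset 12: 0xF2 = 11110010 → 4-byte char (#5). Advance 4.
Byte at offset 16: 0xE1 = 11100001 → 3-byte char (#6). Advance 3.
Byte at offset 19: 0xF0 = 11110000 → 4-byte char (#7). Advance 4.
Byte at offset 23: 0xEC = 11101100 → 3-byte char (#8). Advance 3.
Byte at offset 26: 0x51 = 01010001 → 1-byte char (#9). Advance 1.
Reached end at offset 27 after 9 code points.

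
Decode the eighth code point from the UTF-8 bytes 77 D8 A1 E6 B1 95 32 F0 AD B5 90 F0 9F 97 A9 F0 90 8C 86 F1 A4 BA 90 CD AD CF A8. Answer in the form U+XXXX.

U+64E90

Offset 0: leading byte 0x77 = 01110111 → 1-byte char #1 = 77.
Offset 1: leading byte 0xD8 = 11011000 → 2-byte char #2 = D8 A1.
Offset 3: leading byte 0xE6 = 11100110 → 3-byte char #3 = E6 B1 95.
Offset 6: leading byte 0x32 = 00110010 → 1-byte char #4 = 32.
Offset 7: leading byte 0xF0 = 11110000 → 4-byte char #5 = F0 AD B5 90.
Offset 11: leading byte 0xF0 = 11110000 → 4-byte char #6 = F0 9F 97 A9.
Offset 15: leading byte 0xF0 = 11110000 → 4-byte char #7 = F0 90 8C 86.
Offset 19: leading byte 0xF1 = 11110001 → 4-byte char #8 = F1 A4 BA 90.
Leading byte 0xF1 = 11110001 matches 11110xxx → 4-byte sequence.
Byte 1: 0xF1 = 11110001, payload 001 (3 bits).
Byte 2: 0xA4 = 10100100 (10xxxxxx ✓), payload 100100.
Byte 3: 0xBA = 10111010 (10xxxxxx ✓), payload 111010.
Byte 4: 0x90 = 10010000 (10xxxxxx ✓), payload 010000.
Concatenate: 001100100111010010000 = 0x64E90 (21 bits → U+64E90).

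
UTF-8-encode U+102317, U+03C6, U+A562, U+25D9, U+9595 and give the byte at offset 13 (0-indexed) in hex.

U+102317 → 4-byte form F4 82 8C 97 at offsets 0–3.
U+03C6 → 2-byte form CF 86 at offsets 4–5.
U+A562 → 3-byte form EA 95 A2 at offsets 6–8.
U+25D9 → 3-byte form E2 97 99 at offsets 9–11.
U+9595 → 3-byte form E9 96 95 at offsets 12–14.
Offset 13 falls in char 5's range; it's byte 2 of E9 96 95 = 0x96.

0x96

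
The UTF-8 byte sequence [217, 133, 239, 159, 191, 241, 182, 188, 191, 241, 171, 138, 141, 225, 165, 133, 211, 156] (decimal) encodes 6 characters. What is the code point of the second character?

U+F7FF

Offset 0: leading byte 0xD9 = 11011001 → 2-byte char #1 = D9 85.
Offset 2: leading byte 0xEF = 11101111 → 3-byte char #2 = EF 9F BF.
Leading byte 0xEF = 11101111 matches 1110xxxx → 3-byte sequence.
Byte 1: 0xEF = 11101111, payload 1111 (4 bits).
Byte 2: 0x9F = 10011111 (10xxxxxx ✓), payload 011111.
Byte 3: 0xBF = 10111111 (10xxxxxx ✓), payload 111111.
Concatenate: 1111011111111111 = 0xF7FF (16 bits → U+F7FF).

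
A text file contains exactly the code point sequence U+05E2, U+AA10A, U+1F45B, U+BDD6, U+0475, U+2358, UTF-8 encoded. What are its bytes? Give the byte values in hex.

U+05E2: 2-byte form → D7 A2.
U+AA10A: 4-byte form → F2 AA 84 8A.
U+1F45B: 4-byte form → F0 9F 91 9B.
U+BDD6: 3-byte form → EB B7 96.
U+0475: 2-byte form → D1 B5.
U+2358: 3-byte form → E2 8D 98.
Concatenated (18 bytes): D7 A2 F2 AA 84 8A F0 9F 91 9B EB B7 96 D1 B5 E2 8D 98.

D7 A2 F2 AA 84 8A F0 9F 91 9B EB B7 96 D1 B5 E2 8D 98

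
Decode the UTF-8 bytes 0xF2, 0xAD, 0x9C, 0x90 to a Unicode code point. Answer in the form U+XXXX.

Leading byte 0xF2 = 11110010 matches 11110xxx → 4-byte sequence.
Byte 1: 0xF2 = 11110010, payload 010 (3 bits).
Byte 2: 0xAD = 10101101 (10xxxxxx ✓), payload 101101.
Byte 3: 0x9C = 10011100 (10xxxxxx ✓), payload 011100.
Byte 4: 0x90 = 10010000 (10xxxxxx ✓), payload 010000.
Concatenate: 010101101011100010000 = 0xAD710 (21 bits → U+AD710).

U+AD710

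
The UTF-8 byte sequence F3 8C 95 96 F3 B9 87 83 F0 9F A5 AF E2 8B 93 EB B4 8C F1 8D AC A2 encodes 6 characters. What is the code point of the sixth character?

U+4DB22

Offset 0: leading byte 0xF3 = 11110011 → 4-byte char #1 = F3 8C 95 96.
Offset 4: leading byte 0xF3 = 11110011 → 4-byte char #2 = F3 B9 87 83.
Offset 8: leading byte 0xF0 = 11110000 → 4-byte char #3 = F0 9F A5 AF.
Offset 12: leading byte 0xE2 = 11100010 → 3-byte char #4 = E2 8B 93.
Offset 15: leading byte 0xEB = 11101011 → 3-byte char #5 = EB B4 8C.
Offset 18: leading byte 0xF1 = 11110001 → 4-byte char #6 = F1 8D AC A2.
Leading byte 0xF1 = 11110001 matches 11110xxx → 4-byte sequence.
Byte 1: 0xF1 = 11110001, payload 001 (3 bits).
Byte 2: 0x8D = 10001101 (10xxxxxx ✓), payload 001101.
Byte 3: 0xAC = 10101100 (10xxxxxx ✓), payload 101100.
Byte 4: 0xA2 = 10100010 (10xxxxxx ✓), payload 100010.
Concatenate: 001001101101100100010 = 0x4DB22 (21 bits → U+4DB22).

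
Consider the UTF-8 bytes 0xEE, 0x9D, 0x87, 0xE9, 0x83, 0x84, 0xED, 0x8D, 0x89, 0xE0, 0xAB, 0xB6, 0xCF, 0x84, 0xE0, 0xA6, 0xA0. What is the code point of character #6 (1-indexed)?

Offset 0: leading byte 0xEE = 11101110 → 3-byte char #1 = EE 9D 87.
Offset 3: leading byte 0xE9 = 11101001 → 3-byte char #2 = E9 83 84.
Offset 6: leading byte 0xED = 11101101 → 3-byte char #3 = ED 8D 89.
Offset 9: leading byte 0xE0 = 11100000 → 3-byte char #4 = E0 AB B6.
Offset 12: leading byte 0xCF = 11001111 → 2-byte char #5 = CF 84.
Offset 14: leading byte 0xE0 = 11100000 → 3-byte char #6 = E0 A6 A0.
Leading byte 0xE0 = 11100000 matches 1110xxxx → 3-byte sequence.
Byte 1: 0xE0 = 11100000, payload 0000 (4 bits).
Byte 2: 0xA6 = 10100110 (10xxxxxx ✓), payload 100110.
Byte 3: 0xA0 = 10100000 (10xxxxxx ✓), payload 100000.
Concatenate: 0000100110100000 = 0x9A0 (16 bits → U+09A0).

U+09A0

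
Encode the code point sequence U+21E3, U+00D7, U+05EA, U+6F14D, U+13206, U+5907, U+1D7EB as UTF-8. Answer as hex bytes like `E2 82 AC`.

E2 87 A3 C3 97 D7 AA F1 AF 85 8D F0 93 88 86 E5 A4 87 F0 9D 9F AB

U+21E3: 3-byte form → E2 87 A3.
U+00D7: 2-byte form → C3 97.
U+05EA: 2-byte form → D7 AA.
U+6F14D: 4-byte form → F1 AF 85 8D.
U+13206: 4-byte form → F0 93 88 86.
U+5907: 3-byte form → E5 A4 87.
U+1D7EB: 4-byte form → F0 9D 9F AB.
Concatenated (22 bytes): E2 87 A3 C3 97 D7 AA F1 AF 85 8D F0 93 88 86 E5 A4 87 F0 9D 9F AB.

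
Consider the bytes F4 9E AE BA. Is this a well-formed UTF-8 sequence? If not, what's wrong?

invalid (encodes a value above U+10FFFF)

Leading byte 0xF4 = 11110100 → 4-byte form.
Payload = 0x11EBBA, which exceeds U+10FFFF, the maximum Unicode code point. (Leading bytes F5–FF, or F4 followed by ≥ 0x90, are invalid.)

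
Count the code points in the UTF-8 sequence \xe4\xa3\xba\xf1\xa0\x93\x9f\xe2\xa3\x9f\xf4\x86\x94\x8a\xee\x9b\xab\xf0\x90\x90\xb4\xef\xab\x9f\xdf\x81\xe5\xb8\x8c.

Byte at offset 0: 0xE4 = 11100100 → 3-byte char (#1). Advance 3.
Byte at offset 3: 0xF1 = 11110001 → 4-byte char (#2). Advance 4.
Byte at offset 7: 0xE2 = 11100010 → 3-byte char (#3). Advance 3.
Byte at offset 10: 0xF4 = 11110100 → 4-byte char (#4). Advance 4.
Byte at offset 14: 0xEE = 11101110 → 3-byte char (#5). Advance 3.
Byte at offset 17: 0xF0 = 11110000 → 4-byte char (#6). Advance 4.
Byte at offset 21: 0xEF = 11101111 → 3-byte char (#7). Advance 3.
Byte at offset 24: 0xDF = 11011111 → 2-byte char (#8). Advance 2.
Byte at offset 26: 0xE5 = 11100101 → 3-byte char (#9). Advance 3.
Reached end at offset 29 after 9 code points.

9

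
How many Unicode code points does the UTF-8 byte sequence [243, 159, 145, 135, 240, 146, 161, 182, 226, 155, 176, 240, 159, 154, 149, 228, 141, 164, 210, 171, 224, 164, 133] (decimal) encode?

7

Byte at offset 0: 0xF3 = 11110011 → 4-byte char (#1). Advance 4.
Byte at offset 4: 0xF0 = 11110000 → 4-byte char (#2). Advance 4.
Byte at offset 8: 0xE2 = 11100010 → 3-byte char (#3). Advance 3.
Byte at offset 11: 0xF0 = 11110000 → 4-byte char (#4). Advance 4.
Byte at offset 15: 0xE4 = 11100100 → 3-byte char (#5). Advance 3.
Byte at offset 18: 0xD2 = 11010010 → 2-byte char (#6). Advance 2.
Byte at offset 20: 0xE0 = 11100000 → 3-byte char (#7). Advance 3.
Reached end at offset 23 after 7 code points.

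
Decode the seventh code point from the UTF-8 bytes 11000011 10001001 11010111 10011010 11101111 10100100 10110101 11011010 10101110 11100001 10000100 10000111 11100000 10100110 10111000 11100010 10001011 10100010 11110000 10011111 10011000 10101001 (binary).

U+22E2

Offset 0: leading byte 0xC3 = 11000011 → 2-byte char #1 = C3 89.
Offset 2: leading byte 0xD7 = 11010111 → 2-byte char #2 = D7 9A.
Offset 4: leading byte 0xEF = 11101111 → 3-byte char #3 = EF A4 B5.
Offset 7: leading byte 0xDA = 11011010 → 2-byte char #4 = DA AE.
Offset 9: leading byte 0xE1 = 11100001 → 3-byte char #5 = E1 84 87.
Offset 12: leading byte 0xE0 = 11100000 → 3-byte char #6 = E0 A6 B8.
Offset 15: leading byte 0xE2 = 11100010 → 3-byte char #7 = E2 8B A2.
Leading byte 0xE2 = 11100010 matches 1110xxxx → 3-byte sequence.
Byte 1: 0xE2 = 11100010, payload 0010 (4 bits).
Byte 2: 0x8B = 10001011 (10xxxxxx ✓), payload 001011.
Byte 3: 0xA2 = 10100010 (10xxxxxx ✓), payload 100010.
Concatenate: 0010001011100010 = 0x22E2 (16 bits → U+22E2).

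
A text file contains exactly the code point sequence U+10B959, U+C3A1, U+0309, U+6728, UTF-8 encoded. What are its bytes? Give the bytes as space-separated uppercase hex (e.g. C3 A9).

U+10B959: 4-byte form → F4 8B A5 99.
U+C3A1: 3-byte form → EC 8E A1.
U+0309: 2-byte form → CC 89.
U+6728: 3-byte form → E6 9C A8.
Concatenated (12 bytes): F4 8B A5 99 EC 8E A1 CC 89 E6 9C A8.

F4 8B A5 99 EC 8E A1 CC 89 E6 9C A8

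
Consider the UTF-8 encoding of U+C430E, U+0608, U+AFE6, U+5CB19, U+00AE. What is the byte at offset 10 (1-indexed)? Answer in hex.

0xF1

1-indexed offset 10 is 0-indexed offset 9.
U+C430E → 4-byte form F3 84 8C 8E at offsets 0–3.
U+0608 → 2-byte form D8 88 at offsets 4–5.
U+AFE6 → 3-byte form EA BF A6 at offsets 6–8.
U+5CB19 → 4-byte form F1 9C AC 99 at offsets 9–12.
Offset 9 falls in char 4's range; it's byte 1 of F1 9C AC 99 = 0xF1.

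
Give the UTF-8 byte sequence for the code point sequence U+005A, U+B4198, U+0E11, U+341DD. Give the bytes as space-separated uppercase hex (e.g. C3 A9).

U+005A: 1-byte form → 5A.
U+B4198: 4-byte form → F2 B4 86 98.
U+0E11: 3-byte form → E0 B8 91.
U+341DD: 4-byte form → F0 B4 87 9D.
Concatenated (12 bytes): 5A F2 B4 86 98 E0 B8 91 F0 B4 87 9D.

5A F2 B4 86 98 E0 B8 91 F0 B4 87 9D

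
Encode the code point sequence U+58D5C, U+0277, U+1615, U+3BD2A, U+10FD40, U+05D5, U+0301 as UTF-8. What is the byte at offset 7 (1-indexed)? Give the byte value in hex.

1-indexed offset 7 is 0-indexed offset 6.
U+58D5C → 4-byte form F1 98 B5 9C at offsets 0–3.
U+0277 → 2-byte form C9 B7 at offsets 4–5.
U+1615 → 3-byte form E1 98 95 at offsets 6–8.
Offset 6 falls in char 3's range; it's byte 1 of E1 98 95 = 0xE1.

0xE1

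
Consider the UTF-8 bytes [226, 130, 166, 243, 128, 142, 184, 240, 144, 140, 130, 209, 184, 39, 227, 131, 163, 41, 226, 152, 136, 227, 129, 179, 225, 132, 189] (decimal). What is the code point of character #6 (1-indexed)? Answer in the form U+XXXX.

U+30E3

Offset 0: leading byte 0xE2 = 11100010 → 3-byte char #1 = E2 82 A6.
Offset 3: leading byte 0xF3 = 11110011 → 4-byte char #2 = F3 80 8E B8.
Offset 7: leading byte 0xF0 = 11110000 → 4-byte char #3 = F0 90 8C 82.
Offset 11: leading byte 0xD1 = 11010001 → 2-byte char #4 = D1 B8.
Offset 13: leading byte 0x27 = 00100111 → 1-byte char #5 = 27.
Offset 14: leading byte 0xE3 = 11100011 → 3-byte char #6 = E3 83 A3.
Leading byte 0xE3 = 11100011 matches 1110xxxx → 3-byte sequence.
Byte 1: 0xE3 = 11100011, payload 0011 (4 bits).
Byte 2: 0x83 = 10000011 (10xxxxxx ✓), payload 000011.
Byte 3: 0xA3 = 10100011 (10xxxxxx ✓), payload 100011.
Concatenate: 0011000011100011 = 0x30E3 (16 bits → U+30E3).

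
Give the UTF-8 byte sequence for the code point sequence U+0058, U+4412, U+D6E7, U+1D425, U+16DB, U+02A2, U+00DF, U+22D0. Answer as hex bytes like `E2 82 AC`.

U+0058: 1-byte form → 58.
U+4412: 3-byte form → E4 90 92.
U+D6E7: 3-byte form → ED 9B A7.
U+1D425: 4-byte form → F0 9D 90 A5.
U+16DB: 3-byte form → E1 9B 9B.
U+02A2: 2-byte form → CA A2.
U+00DF: 2-byte form → C3 9F.
U+22D0: 3-byte form → E2 8B 90.
Concatenated (21 bytes): 58 E4 90 92 ED 9B A7 F0 9D 90 A5 E1 9B 9B CA A2 C3 9F E2 8B 90.

58 E4 90 92 ED 9B A7 F0 9D 90 A5 E1 9B 9B CA A2 C3 9F E2 8B 90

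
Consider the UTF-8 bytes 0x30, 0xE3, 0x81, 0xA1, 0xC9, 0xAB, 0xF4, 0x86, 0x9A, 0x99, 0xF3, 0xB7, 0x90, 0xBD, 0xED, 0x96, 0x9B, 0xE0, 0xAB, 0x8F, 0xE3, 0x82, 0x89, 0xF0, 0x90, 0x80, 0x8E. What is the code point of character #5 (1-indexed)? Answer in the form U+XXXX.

Offset 0: leading byte 0x30 = 00110000 → 1-byte char #1 = 30.
Offset 1: leading byte 0xE3 = 11100011 → 3-byte char #2 = E3 81 A1.
Offset 4: leading byte 0xC9 = 11001001 → 2-byte char #3 = C9 AB.
Offset 6: leading byte 0xF4 = 11110100 → 4-byte char #4 = F4 86 9A 99.
Offset 10: leading byte 0xF3 = 11110011 → 4-byte char #5 = F3 B7 90 BD.
Leading byte 0xF3 = 11110011 matches 11110xxx → 4-byte sequence.
Byte 1: 0xF3 = 11110011, payload 011 (3 bits).
Byte 2: 0xB7 = 10110111 (10xxxxxx ✓), payload 110111.
Byte 3: 0x90 = 10010000 (10xxxxxx ✓), payload 010000.
Byte 4: 0xBD = 10111101 (10xxxxxx ✓), payload 111101.
Concatenate: 011110111010000111101 = 0xF743D (21 bits → U+F743D).

U+F743D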